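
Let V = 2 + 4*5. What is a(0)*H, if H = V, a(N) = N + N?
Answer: 0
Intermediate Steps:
a(N) = 2*N
V = 22 (V = 2 + 20 = 22)
H = 22
a(0)*H = (2*0)*22 = 0*22 = 0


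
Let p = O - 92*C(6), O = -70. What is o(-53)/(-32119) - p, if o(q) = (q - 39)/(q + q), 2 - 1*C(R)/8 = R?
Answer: -4892430364/1702307 ≈ -2874.0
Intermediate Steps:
C(R) = 16 - 8*R
o(q) = (-39 + q)/(2*q) (o(q) = (-39 + q)/((2*q)) = (-39 + q)*(1/(2*q)) = (-39 + q)/(2*q))
p = 2874 (p = -70 - 92*(16 - 8*6) = -70 - 92*(16 - 48) = -70 - 92*(-32) = -70 + 2944 = 2874)
o(-53)/(-32119) - p = ((1/2)*(-39 - 53)/(-53))/(-32119) - 1*2874 = ((1/2)*(-1/53)*(-92))*(-1/32119) - 2874 = (46/53)*(-1/32119) - 2874 = -46/1702307 - 2874 = -4892430364/1702307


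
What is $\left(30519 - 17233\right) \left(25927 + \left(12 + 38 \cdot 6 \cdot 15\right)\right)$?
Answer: $390063674$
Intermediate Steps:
$\left(30519 - 17233\right) \left(25927 + \left(12 + 38 \cdot 6 \cdot 15\right)\right) = 13286 \left(25927 + \left(12 + 38 \cdot 90\right)\right) = 13286 \left(25927 + \left(12 + 3420\right)\right) = 13286 \left(25927 + 3432\right) = 13286 \cdot 29359 = 390063674$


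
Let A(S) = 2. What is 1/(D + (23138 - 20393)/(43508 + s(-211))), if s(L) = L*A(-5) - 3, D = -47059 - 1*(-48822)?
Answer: 4787/8439786 ≈ 0.00056719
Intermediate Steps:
D = 1763 (D = -47059 + 48822 = 1763)
s(L) = -3 + 2*L (s(L) = L*2 - 3 = 2*L - 3 = -3 + 2*L)
1/(D + (23138 - 20393)/(43508 + s(-211))) = 1/(1763 + (23138 - 20393)/(43508 + (-3 + 2*(-211)))) = 1/(1763 + 2745/(43508 + (-3 - 422))) = 1/(1763 + 2745/(43508 - 425)) = 1/(1763 + 2745/43083) = 1/(1763 + 2745*(1/43083)) = 1/(1763 + 305/4787) = 1/(8439786/4787) = 4787/8439786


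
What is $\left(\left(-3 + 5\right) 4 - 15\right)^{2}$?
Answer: $49$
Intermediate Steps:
$\left(\left(-3 + 5\right) 4 - 15\right)^{2} = \left(2 \cdot 4 - 15\right)^{2} = \left(8 - 15\right)^{2} = \left(-7\right)^{2} = 49$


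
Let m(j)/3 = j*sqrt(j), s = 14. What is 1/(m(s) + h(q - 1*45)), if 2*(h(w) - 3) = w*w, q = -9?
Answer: 487/703275 - 14*sqrt(14)/703275 ≈ 0.00061799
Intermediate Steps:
m(j) = 3*j**(3/2) (m(j) = 3*(j*sqrt(j)) = 3*j**(3/2))
h(w) = 3 + w**2/2 (h(w) = 3 + (w*w)/2 = 3 + w**2/2)
1/(m(s) + h(q - 1*45)) = 1/(3*14**(3/2) + (3 + (-9 - 1*45)**2/2)) = 1/(3*(14*sqrt(14)) + (3 + (-9 - 45)**2/2)) = 1/(42*sqrt(14) + (3 + (1/2)*(-54)**2)) = 1/(42*sqrt(14) + (3 + (1/2)*2916)) = 1/(42*sqrt(14) + (3 + 1458)) = 1/(42*sqrt(14) + 1461) = 1/(1461 + 42*sqrt(14))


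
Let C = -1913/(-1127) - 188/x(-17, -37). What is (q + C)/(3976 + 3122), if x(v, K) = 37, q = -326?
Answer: -4578323/98659834 ≈ -0.046405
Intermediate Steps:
C = -141095/41699 (C = -1913/(-1127) - 188/37 = -1913*(-1/1127) - 188*1/37 = 1913/1127 - 188/37 = -141095/41699 ≈ -3.3837)
(q + C)/(3976 + 3122) = (-326 - 141095/41699)/(3976 + 3122) = -13734969/41699/7098 = -13734969/41699*1/7098 = -4578323/98659834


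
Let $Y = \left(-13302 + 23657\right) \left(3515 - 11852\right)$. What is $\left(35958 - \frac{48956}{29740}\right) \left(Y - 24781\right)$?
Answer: $- \frac{23085600201378256}{7435} \approx -3.105 \cdot 10^{12}$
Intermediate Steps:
$Y = -86329635$ ($Y = 10355 \left(-8337\right) = -86329635$)
$\left(35958 - \frac{48956}{29740}\right) \left(Y - 24781\right) = \left(35958 - \frac{48956}{29740}\right) \left(-86329635 - 24781\right) = \left(35958 - \frac{12239}{7435}\right) \left(-86354416\right) = \frac{267335491}{7435} \left(-86354416\right) = - \frac{23085600201378256}{7435}$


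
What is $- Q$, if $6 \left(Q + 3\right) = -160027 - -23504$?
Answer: $\frac{136541}{6} \approx 22757.0$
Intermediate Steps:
$Q = - \frac{136541}{6}$ ($Q = -3 + \frac{-160027 - -23504}{6} = -3 + \frac{-160027 + 23504}{6} = -3 + \frac{1}{6} \left(-136523\right) = -3 - \frac{136523}{6} = - \frac{136541}{6} \approx -22757.0$)
$- Q = \left(-1\right) \left(- \frac{136541}{6}\right) = \frac{136541}{6}$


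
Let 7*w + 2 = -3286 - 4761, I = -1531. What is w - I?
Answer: 2668/7 ≈ 381.14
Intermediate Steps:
w = -8049/7 (w = -2/7 + (-3286 - 4761)/7 = -2/7 + (⅐)*(-8047) = -2/7 - 8047/7 = -8049/7 ≈ -1149.9)
w - I = -8049/7 - 1*(-1531) = -8049/7 + 1531 = 2668/7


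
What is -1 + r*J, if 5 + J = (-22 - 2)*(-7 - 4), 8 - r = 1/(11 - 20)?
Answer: 18898/9 ≈ 2099.8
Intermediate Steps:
r = 73/9 (r = 8 - 1/(11 - 20) = 8 - 1/(-9) = 8 - 1*(-1/9) = 8 + 1/9 = 73/9 ≈ 8.1111)
J = 259 (J = -5 + (-22 - 2)*(-7 - 4) = -5 - 24*(-11) = -5 + 264 = 259)
-1 + r*J = -1 + (73/9)*259 = -1 + 18907/9 = 18898/9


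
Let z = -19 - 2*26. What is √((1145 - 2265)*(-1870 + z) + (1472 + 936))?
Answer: 2*√544082 ≈ 1475.2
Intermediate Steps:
z = -71 (z = -19 - 52 = -71)
√((1145 - 2265)*(-1870 + z) + (1472 + 936)) = √((1145 - 2265)*(-1870 - 71) + (1472 + 936)) = √(-1120*(-1941) + 2408) = √(2173920 + 2408) = √2176328 = 2*√544082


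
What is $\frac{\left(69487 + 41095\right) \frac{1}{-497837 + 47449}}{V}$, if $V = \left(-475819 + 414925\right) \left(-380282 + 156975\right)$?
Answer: $- \frac{55291}{3062200726002852} \approx -1.8056 \cdot 10^{-11}$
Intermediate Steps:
$V = 13598056458$ ($V = \left(-60894\right) \left(-223307\right) = 13598056458$)
$\frac{\left(69487 + 41095\right) \frac{1}{-497837 + 47449}}{V} = \frac{\left(69487 + 41095\right) \frac{1}{-497837 + 47449}}{13598056458} = \frac{110582}{-450388} \cdot \frac{1}{13598056458} = 110582 \left(- \frac{1}{450388}\right) \frac{1}{13598056458} = \left(- \frac{55291}{225194}\right) \frac{1}{13598056458} = - \frac{55291}{3062200726002852}$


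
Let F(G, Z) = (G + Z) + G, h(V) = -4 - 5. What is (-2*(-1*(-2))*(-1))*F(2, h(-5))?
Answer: -20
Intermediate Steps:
h(V) = -9
F(G, Z) = Z + 2*G
(-2*(-1*(-2))*(-1))*F(2, h(-5)) = (-2*(-1*(-2))*(-1))*(-9 + 2*2) = (-4*(-1))*(-9 + 4) = -2*(-2)*(-5) = 4*(-5) = -20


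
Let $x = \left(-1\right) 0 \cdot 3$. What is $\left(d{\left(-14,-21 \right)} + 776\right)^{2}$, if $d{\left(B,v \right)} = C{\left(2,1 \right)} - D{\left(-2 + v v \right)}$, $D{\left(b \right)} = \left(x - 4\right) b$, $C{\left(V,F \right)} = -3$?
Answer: $6395841$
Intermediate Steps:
$x = 0$ ($x = 0 \cdot 3 = 0$)
$D{\left(b \right)} = - 4 b$ ($D{\left(b \right)} = \left(0 - 4\right) b = - 4 b$)
$d{\left(B,v \right)} = -11 + 4 v^{2}$ ($d{\left(B,v \right)} = -3 - - 4 \left(-2 + v v\right) = -3 - - 4 \left(-2 + v^{2}\right) = -3 - \left(8 - 4 v^{2}\right) = -3 + \left(-8 + 4 v^{2}\right) = -11 + 4 v^{2}$)
$\left(d{\left(-14,-21 \right)} + 776\right)^{2} = \left(\left(-11 + 4 \left(-21\right)^{2}\right) + 776\right)^{2} = \left(\left(-11 + 4 \cdot 441\right) + 776\right)^{2} = \left(\left(-11 + 1764\right) + 776\right)^{2} = \left(1753 + 776\right)^{2} = 2529^{2} = 6395841$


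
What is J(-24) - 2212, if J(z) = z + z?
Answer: -2260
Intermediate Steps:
J(z) = 2*z
J(-24) - 2212 = 2*(-24) - 2212 = -48 - 2212 = -2260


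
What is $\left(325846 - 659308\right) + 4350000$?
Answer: $4016538$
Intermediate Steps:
$\left(325846 - 659308\right) + 4350000 = -333462 + 4350000 = 4016538$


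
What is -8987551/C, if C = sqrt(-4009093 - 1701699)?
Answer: 473029*I*sqrt(1427698)/150284 ≈ 3760.9*I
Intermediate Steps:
C = 2*I*sqrt(1427698) (C = sqrt(-5710792) = 2*I*sqrt(1427698) ≈ 2389.7*I)
-8987551/C = -8987551*(-I*sqrt(1427698)/2855396) = -(-473029)*I*sqrt(1427698)/150284 = 473029*I*sqrt(1427698)/150284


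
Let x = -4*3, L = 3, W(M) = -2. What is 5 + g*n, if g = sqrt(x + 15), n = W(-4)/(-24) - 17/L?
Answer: 5 - 67*sqrt(3)/12 ≈ -4.6706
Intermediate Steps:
x = -12
n = -67/12 (n = -2/(-24) - 17/3 = -2*(-1/24) - 17*1/3 = 1/12 - 17/3 = -67/12 ≈ -5.5833)
g = sqrt(3) (g = sqrt(-12 + 15) = sqrt(3) ≈ 1.7320)
5 + g*n = 5 + sqrt(3)*(-67/12) = 5 - 67*sqrt(3)/12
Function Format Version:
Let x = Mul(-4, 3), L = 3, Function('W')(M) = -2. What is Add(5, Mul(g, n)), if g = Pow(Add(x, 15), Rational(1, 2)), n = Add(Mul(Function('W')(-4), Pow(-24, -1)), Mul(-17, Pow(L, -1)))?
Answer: Add(5, Mul(Rational(-67, 12), Pow(3, Rational(1, 2)))) ≈ -4.6706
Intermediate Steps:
x = -12
n = Rational(-67, 12) (n = Add(Mul(-2, Pow(-24, -1)), Mul(-17, Pow(3, -1))) = Add(Mul(-2, Rational(-1, 24)), Mul(-17, Rational(1, 3))) = Add(Rational(1, 12), Rational(-17, 3)) = Rational(-67, 12) ≈ -5.5833)
g = Pow(3, Rational(1, 2)) (g = Pow(Add(-12, 15), Rational(1, 2)) = Pow(3, Rational(1, 2)) ≈ 1.7320)
Add(5, Mul(g, n)) = Add(5, Mul(Pow(3, Rational(1, 2)), Rational(-67, 12))) = Add(5, Mul(Rational(-67, 12), Pow(3, Rational(1, 2))))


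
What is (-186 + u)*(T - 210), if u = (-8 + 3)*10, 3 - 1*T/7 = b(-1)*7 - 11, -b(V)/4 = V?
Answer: 72688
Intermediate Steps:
b(V) = -4*V
T = -98 (T = 21 - 7*(-4*(-1)*7 - 11) = 21 - 7*(4*7 - 11) = 21 - 7*(28 - 11) = 21 - 7*17 = 21 - 119 = -98)
u = -50 (u = -5*10 = -50)
(-186 + u)*(T - 210) = (-186 - 50)*(-98 - 210) = -236*(-308) = 72688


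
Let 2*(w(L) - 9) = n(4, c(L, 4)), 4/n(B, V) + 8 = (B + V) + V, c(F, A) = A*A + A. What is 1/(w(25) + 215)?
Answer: 18/4033 ≈ 0.0044632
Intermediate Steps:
c(F, A) = A + A² (c(F, A) = A² + A = A + A²)
n(B, V) = 4/(-8 + B + 2*V) (n(B, V) = 4/(-8 + ((B + V) + V)) = 4/(-8 + (B + 2*V)) = 4/(-8 + B + 2*V))
w(L) = 163/18 (w(L) = 9 + (4/(-8 + 4 + 2*(4*(1 + 4))))/2 = 9 + (4/(-8 + 4 + 2*(4*5)))/2 = 9 + (4/(-8 + 4 + 2*20))/2 = 9 + (4/(-8 + 4 + 40))/2 = 9 + (4/36)/2 = 9 + (4*(1/36))/2 = 9 + (½)*(⅑) = 9 + 1/18 = 163/18)
1/(w(25) + 215) = 1/(163/18 + 215) = 1/(4033/18) = 18/4033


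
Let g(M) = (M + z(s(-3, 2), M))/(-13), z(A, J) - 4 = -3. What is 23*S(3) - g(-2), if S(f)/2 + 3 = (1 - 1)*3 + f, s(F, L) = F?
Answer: -1/13 ≈ -0.076923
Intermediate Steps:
S(f) = -6 + 2*f (S(f) = -6 + 2*((1 - 1)*3 + f) = -6 + 2*(0*3 + f) = -6 + 2*(0 + f) = -6 + 2*f)
z(A, J) = 1 (z(A, J) = 4 - 3 = 1)
g(M) = -1/13 - M/13 (g(M) = (M + 1)/(-13) = -(1 + M)/13 = -1/13 - M/13)
23*S(3) - g(-2) = 23*(-6 + 2*3) - (-1/13 - 1/13*(-2)) = 23*(-6 + 6) - (-1/13 + 2/13) = 23*0 - 1*1/13 = 0 - 1/13 = -1/13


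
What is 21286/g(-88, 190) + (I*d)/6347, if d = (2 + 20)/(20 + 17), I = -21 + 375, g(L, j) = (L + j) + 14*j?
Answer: 228195155/29482969 ≈ 7.7399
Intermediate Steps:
g(L, j) = L + 15*j
I = 354
d = 22/37 ≈ 0.59459
21286/g(-88, 190) + (I*d)/6347 = 21286/(-88 + 15*190) + (354*(22/37))/6347 = 21286/(-88 + 2850) + (7788/37)*(1/6347) = 21286/2762 + 708/21349 = 21286*(1/2762) + 708/21349 = 10643/1381 + 708/21349 = 228195155/29482969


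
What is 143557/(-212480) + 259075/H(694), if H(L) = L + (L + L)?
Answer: 27374685163/221191680 ≈ 123.76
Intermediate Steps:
H(L) = 3*L (H(L) = L + 2*L = 3*L)
143557/(-212480) + 259075/H(694) = 143557/(-212480) + 259075/((3*694)) = 143557*(-1/212480) + 259075/2082 = -143557/212480 + 259075*(1/2082) = -143557/212480 + 259075/2082 = 27374685163/221191680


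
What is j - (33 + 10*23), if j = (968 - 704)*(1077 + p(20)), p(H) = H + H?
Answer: 294625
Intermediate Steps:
p(H) = 2*H
j = 294888 (j = (968 - 704)*(1077 + 2*20) = 264*(1077 + 40) = 264*1117 = 294888)
j - (33 + 10*23) = 294888 - (33 + 10*23) = 294888 - (33 + 230) = 294888 - 1*263 = 294888 - 263 = 294625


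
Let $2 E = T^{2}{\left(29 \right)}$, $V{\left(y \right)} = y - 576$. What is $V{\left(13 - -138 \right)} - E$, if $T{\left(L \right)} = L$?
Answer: $- \frac{1691}{2} \approx -845.5$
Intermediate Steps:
$V{\left(y \right)} = -576 + y$
$E = \frac{841}{2}$ ($E = \frac{29^{2}}{2} = \frac{1}{2} \cdot 841 = \frac{841}{2} \approx 420.5$)
$V{\left(13 - -138 \right)} - E = \left(-576 + \left(13 - -138\right)\right) - \frac{841}{2} = \left(-576 + \left(13 + 138\right)\right) - \frac{841}{2} = \left(-576 + 151\right) - \frac{841}{2} = -425 - \frac{841}{2} = - \frac{1691}{2}$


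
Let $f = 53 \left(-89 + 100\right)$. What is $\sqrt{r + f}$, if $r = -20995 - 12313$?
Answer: $5 i \sqrt{1309} \approx 180.9 i$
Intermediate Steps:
$f = 583$ ($f = 53 \cdot 11 = 583$)
$r = -33308$ ($r = -20995 - 12313 = -33308$)
$\sqrt{r + f} = \sqrt{-33308 + 583} = \sqrt{-32725} = 5 i \sqrt{1309}$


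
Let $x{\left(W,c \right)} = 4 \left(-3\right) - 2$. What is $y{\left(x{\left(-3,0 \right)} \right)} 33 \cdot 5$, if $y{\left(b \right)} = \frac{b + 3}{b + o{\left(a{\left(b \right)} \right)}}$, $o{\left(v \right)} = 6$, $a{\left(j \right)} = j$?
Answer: $\frac{1815}{8} \approx 226.88$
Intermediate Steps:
$x{\left(W,c \right)} = -14$ ($x{\left(W,c \right)} = -12 - 2 = -14$)
$y{\left(b \right)} = \frac{3 + b}{6 + b}$ ($y{\left(b \right)} = \frac{b + 3}{b + 6} = \frac{3 + b}{6 + b}$)
$y{\left(x{\left(-3,0 \right)} \right)} 33 \cdot 5 = \frac{3 - 14}{6 - 14} \cdot 33 \cdot 5 = \frac{1}{-8} \left(-11\right) 33 \cdot 5 = \left(- \frac{1}{8}\right) \left(-11\right) 33 \cdot 5 = \frac{11}{8} \cdot 33 \cdot 5 = \frac{363}{8} \cdot 5 = \frac{1815}{8}$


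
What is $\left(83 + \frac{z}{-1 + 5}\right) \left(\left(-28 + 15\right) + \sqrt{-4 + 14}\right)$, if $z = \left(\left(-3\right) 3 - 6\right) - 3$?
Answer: $- \frac{2041}{2} + \frac{157 \sqrt{10}}{2} \approx -772.26$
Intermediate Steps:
$z = -18$ ($z = \left(-9 - 6\right) - 3 = -15 - 3 = -18$)
$\left(83 + \frac{z}{-1 + 5}\right) \left(\left(-28 + 15\right) + \sqrt{-4 + 14}\right) = \left(83 - \frac{18}{-1 + 5}\right) \left(\left(-28 + 15\right) + \sqrt{-4 + 14}\right) = \left(83 - \frac{18}{4}\right) \left(-13 + \sqrt{10}\right) = \left(83 - \frac{9}{2}\right) \left(-13 + \sqrt{10}\right) = \frac{157 \left(-13 + \sqrt{10}\right)}{2} = - \frac{2041}{2} + \frac{157 \sqrt{10}}{2}$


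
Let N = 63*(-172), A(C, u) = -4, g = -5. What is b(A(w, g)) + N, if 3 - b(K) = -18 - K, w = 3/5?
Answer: -10819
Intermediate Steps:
w = 3/5 (w = 3*(1/5) = 3/5 ≈ 0.60000)
N = -10836
b(K) = 21 + K (b(K) = 3 - (-18 - K) = 3 + (18 + K) = 21 + K)
b(A(w, g)) + N = (21 - 4) - 10836 = 17 - 10836 = -10819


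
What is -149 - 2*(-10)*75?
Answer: 1351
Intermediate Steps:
-149 - 2*(-10)*75 = -149 + 20*75 = -149 + 1500 = 1351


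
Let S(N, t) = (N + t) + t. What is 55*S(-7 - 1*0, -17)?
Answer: -2255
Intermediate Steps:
S(N, t) = N + 2*t
55*S(-7 - 1*0, -17) = 55*((-7 - 1*0) + 2*(-17)) = 55*((-7 + 0) - 34) = 55*(-7 - 34) = 55*(-41) = -2255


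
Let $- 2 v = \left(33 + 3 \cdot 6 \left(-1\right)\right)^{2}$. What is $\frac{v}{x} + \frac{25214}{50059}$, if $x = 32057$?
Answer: $\frac{1605307121}{3209482726} \approx 0.50018$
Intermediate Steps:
$v = - \frac{225}{2}$ ($v = - \frac{\left(33 + 3 \cdot 6 \left(-1\right)\right)^{2}}{2} = - \frac{\left(33 + 18 \left(-1\right)\right)^{2}}{2} = - \frac{\left(33 - 18\right)^{2}}{2} = - \frac{15^{2}}{2} = \left(- \frac{1}{2}\right) 225 = - \frac{225}{2} \approx -112.5$)
$\frac{v}{x} + \frac{25214}{50059} = - \frac{225}{2 \cdot 32057} + \frac{25214}{50059} = \left(- \frac{225}{2}\right) \frac{1}{32057} + 25214 \cdot \frac{1}{50059} = - \frac{225}{64114} + \frac{25214}{50059} = \frac{1605307121}{3209482726}$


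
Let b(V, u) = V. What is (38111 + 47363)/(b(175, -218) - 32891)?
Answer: -42737/16358 ≈ -2.6126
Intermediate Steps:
(38111 + 47363)/(b(175, -218) - 32891) = (38111 + 47363)/(175 - 32891) = 85474/(-32716) = 85474*(-1/32716) = -42737/16358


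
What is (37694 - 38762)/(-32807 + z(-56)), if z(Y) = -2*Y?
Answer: 1068/32695 ≈ 0.032666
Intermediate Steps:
(37694 - 38762)/(-32807 + z(-56)) = (37694 - 38762)/(-32807 - 2*(-56)) = -1068/(-32807 + 112) = -1068/(-32695) = -1068*(-1/32695) = 1068/32695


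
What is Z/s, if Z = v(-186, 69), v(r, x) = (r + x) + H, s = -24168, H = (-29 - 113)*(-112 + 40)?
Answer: -3369/8056 ≈ -0.41820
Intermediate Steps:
H = 10224 (H = -142*(-72) = 10224)
v(r, x) = 10224 + r + x (v(r, x) = (r + x) + 10224 = 10224 + r + x)
Z = 10107 (Z = 10224 - 186 + 69 = 10107)
Z/s = 10107/(-24168) = 10107*(-1/24168) = -3369/8056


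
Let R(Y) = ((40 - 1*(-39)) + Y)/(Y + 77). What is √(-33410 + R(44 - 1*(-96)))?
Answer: I*√1573195967/217 ≈ 182.78*I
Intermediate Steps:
R(Y) = (79 + Y)/(77 + Y) (R(Y) = ((40 + 39) + Y)/(77 + Y) = (79 + Y)/(77 + Y))
√(-33410 + R(44 - 1*(-96))) = √(-33410 + (79 + (44 - 1*(-96)))/(77 + (44 - 1*(-96)))) = √(-33410 + (79 + (44 + 96))/(77 + (44 + 96))) = √(-33410 + (79 + 140)/(77 + 140)) = √(-33410 + 219/217) = √(-7249751/217) = I*√1573195967/217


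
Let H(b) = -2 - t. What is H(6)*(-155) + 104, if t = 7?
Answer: 1499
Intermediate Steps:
H(b) = -9 (H(b) = -2 - 1*7 = -2 - 7 = -9)
H(6)*(-155) + 104 = -9*(-155) + 104 = 1395 + 104 = 1499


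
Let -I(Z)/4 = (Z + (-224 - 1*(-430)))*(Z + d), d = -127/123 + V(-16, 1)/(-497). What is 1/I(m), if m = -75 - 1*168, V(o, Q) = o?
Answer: -61131/2207565632 ≈ -2.7692e-5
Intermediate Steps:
m = -243 (m = -75 - 168 = -243)
d = -61151/61131 (d = -127/123 - 16/(-497) = -127*1/123 - 16*(-1/497) = -127/123 + 16/497 = -61151/61131 ≈ -1.0003)
I(Z) = -4*(206 + Z)*(-61151/61131 + Z) (I(Z) = -4*(Z + (-224 - 1*(-430)))*(Z - 61151/61131) = -4*(Z + (-224 + 430))*(-61151/61131 + Z) = -4*(Z + 206)*(-61151/61131 + Z) = -4*(206 + Z)*(-61151/61131 + Z))
1/I(m) = 1/(50388424/61131 - 4*(-243)² - 50127340/61131*(-243)) = 1/(50388424/61131 - 4*59049 + 4060314540/20377) = 1/(50388424/61131 - 236196 + 4060314540/20377) = 1/(-2207565632/61131) = -61131/2207565632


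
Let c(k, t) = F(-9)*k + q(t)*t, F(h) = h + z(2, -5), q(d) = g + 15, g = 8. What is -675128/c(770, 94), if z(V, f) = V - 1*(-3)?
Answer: 337564/459 ≈ 735.43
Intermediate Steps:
q(d) = 23 (q(d) = 8 + 15 = 23)
z(V, f) = 3 + V (z(V, f) = V + 3 = 3 + V)
F(h) = 5 + h (F(h) = h + (3 + 2) = h + 5 = 5 + h)
c(k, t) = -4*k + 23*t (c(k, t) = (5 - 9)*k + 23*t = -4*k + 23*t)
-675128/c(770, 94) = -675128/(-4*770 + 23*94) = -675128/(-3080 + 2162) = -675128/(-918) = -675128*(-1/918) = 337564/459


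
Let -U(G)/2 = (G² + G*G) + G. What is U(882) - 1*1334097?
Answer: -4447557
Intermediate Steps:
U(G) = -4*G² - 2*G (U(G) = -2*((G² + G*G) + G) = -2*((G² + G²) + G) = -2*(2*G² + G) = -2*(G + 2*G²) = -4*G² - 2*G)
U(882) - 1*1334097 = -2*882*(1 + 2*882) - 1*1334097 = -2*882*(1 + 1764) - 1334097 = -2*882*1765 - 1334097 = -3113460 - 1334097 = -4447557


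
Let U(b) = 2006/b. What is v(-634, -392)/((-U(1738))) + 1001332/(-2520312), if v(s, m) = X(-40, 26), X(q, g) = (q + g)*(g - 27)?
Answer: -7916612947/631968234 ≈ -12.527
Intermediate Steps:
X(q, g) = (-27 + g)*(g + q) (X(q, g) = (g + q)*(-27 + g) = (-27 + g)*(g + q))
v(s, m) = 14 (v(s, m) = 26² - 27*26 - 27*(-40) + 26*(-40) = 676 - 702 + 1080 - 1040 = 14)
v(-634, -392)/((-U(1738))) + 1001332/(-2520312) = 14/((-2006/1738)) + 1001332/(-2520312) = 14/((-2006/1738)) + 1001332*(-1/2520312) = 14/((-1*1003/869)) - 250333/630078 = 14/(-1003/869) - 250333/630078 = 14*(-869/1003) - 250333/630078 = -12166/1003 - 250333/630078 = -7916612947/631968234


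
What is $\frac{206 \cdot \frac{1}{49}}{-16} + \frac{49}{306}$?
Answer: $- \frac{6155}{59976} \approx -0.10262$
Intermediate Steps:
$\frac{206 \cdot \frac{1}{49}}{-16} + \frac{49}{306} = 206 \cdot \frac{1}{49} \left(- \frac{1}{16}\right) + 49 \cdot \frac{1}{306} = \frac{206}{49} \left(- \frac{1}{16}\right) + \frac{49}{306} = - \frac{103}{392} + \frac{49}{306} = - \frac{6155}{59976}$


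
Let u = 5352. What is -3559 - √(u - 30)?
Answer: -3559 - √5322 ≈ -3632.0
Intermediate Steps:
-3559 - √(u - 30) = -3559 - √(5352 - 30) = -3559 - √5322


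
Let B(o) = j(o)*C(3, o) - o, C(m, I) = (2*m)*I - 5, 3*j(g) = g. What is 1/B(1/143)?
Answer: -61347/1138 ≈ -53.908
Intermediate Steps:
j(g) = g/3
C(m, I) = -5 + 2*I*m (C(m, I) = 2*I*m - 5 = -5 + 2*I*m)
B(o) = -o + o*(-5 + 6*o)/3 (B(o) = (o/3)*(-5 + 2*o*3) - o = (o/3)*(-5 + 6*o) - o = o*(-5 + 6*o)/3 - o = -o + o*(-5 + 6*o)/3)
1/B(1/143) = 1/((2/3)*(-4 + 3/143)/143) = 1/((2/3)*(1/143)*(-4 + 3*(1/143))) = 1/((2/3)*(1/143)*(-4 + 3/143)) = 1/((2/3)*(1/143)*(-569/143)) = 1/(-1138/61347) = -61347/1138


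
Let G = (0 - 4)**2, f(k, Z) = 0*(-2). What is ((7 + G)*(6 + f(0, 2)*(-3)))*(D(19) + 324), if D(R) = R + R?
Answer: 49956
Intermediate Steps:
D(R) = 2*R
f(k, Z) = 0
G = 16 (G = (-4)**2 = 16)
((7 + G)*(6 + f(0, 2)*(-3)))*(D(19) + 324) = ((7 + 16)*(6 + 0*(-3)))*(2*19 + 324) = (23*(6 + 0))*(38 + 324) = (23*6)*362 = 138*362 = 49956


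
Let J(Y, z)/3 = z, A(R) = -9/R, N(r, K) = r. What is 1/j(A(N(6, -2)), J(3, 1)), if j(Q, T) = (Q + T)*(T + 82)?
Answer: 2/255 ≈ 0.0078431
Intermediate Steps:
J(Y, z) = 3*z
j(Q, T) = (82 + T)*(Q + T) (j(Q, T) = (Q + T)*(82 + T) = (82 + T)*(Q + T))
1/j(A(N(6, -2)), J(3, 1)) = 1/((3*1)**2 + 82*(-9/6) + 82*(3*1) + (-9/6)*(3*1)) = 1/(3**2 + 82*(-9*1/6) + 82*3 - 9*1/6*3) = 1/(9 + 82*(-3/2) + 246 - 3/2*3) = 1/(9 - 123 + 246 - 9/2) = 1/(255/2) = 2/255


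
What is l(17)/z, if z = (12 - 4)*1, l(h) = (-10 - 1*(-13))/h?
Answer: 3/136 ≈ 0.022059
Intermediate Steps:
l(h) = 3/h (l(h) = (-10 + 13)/h = 3/h)
z = 8 (z = 8*1 = 8)
l(17)/z = (3/17)/8 = (3*(1/17))*(⅛) = (3/17)*(⅛) = 3/136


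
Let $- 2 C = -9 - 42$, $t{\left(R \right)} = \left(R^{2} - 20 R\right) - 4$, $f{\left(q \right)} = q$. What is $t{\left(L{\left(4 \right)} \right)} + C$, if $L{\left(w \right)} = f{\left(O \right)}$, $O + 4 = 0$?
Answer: $\frac{235}{2} \approx 117.5$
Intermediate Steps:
$O = -4$ ($O = -4 + 0 = -4$)
$L{\left(w \right)} = -4$
$t{\left(R \right)} = -4 + R^{2} - 20 R$
$C = \frac{51}{2}$ ($C = - \frac{-9 - 42}{2} = \left(- \frac{1}{2}\right) \left(-51\right) = \frac{51}{2} \approx 25.5$)
$t{\left(L{\left(4 \right)} \right)} + C = \left(-4 + \left(-4\right)^{2} - -80\right) + \frac{51}{2} = \left(-4 + 16 + 80\right) + \frac{51}{2} = 92 + \frac{51}{2} = \frac{235}{2}$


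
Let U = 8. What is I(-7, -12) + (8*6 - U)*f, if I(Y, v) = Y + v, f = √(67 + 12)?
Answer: -19 + 40*√79 ≈ 336.53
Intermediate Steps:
f = √79 ≈ 8.8882
I(-7, -12) + (8*6 - U)*f = (-7 - 12) + (8*6 - 1*8)*√79 = -19 + (48 - 8)*√79 = -19 + 40*√79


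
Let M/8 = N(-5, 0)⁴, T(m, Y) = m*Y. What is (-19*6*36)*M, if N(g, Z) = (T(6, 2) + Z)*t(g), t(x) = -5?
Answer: -425502720000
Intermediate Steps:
T(m, Y) = Y*m
N(g, Z) = -60 - 5*Z (N(g, Z) = (2*6 + Z)*(-5) = (12 + Z)*(-5) = -60 - 5*Z)
M = 103680000 (M = 8*(-60 - 5*0)⁴ = 8*(-60 + 0)⁴ = 8*(-60)⁴ = 8*12960000 = 103680000)
(-19*6*36)*M = (-19*6*36)*103680000 = -114*36*103680000 = -4104*103680000 = -425502720000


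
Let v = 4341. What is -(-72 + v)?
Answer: -4269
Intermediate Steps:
-(-72 + v) = -(-72 + 4341) = -1*4269 = -4269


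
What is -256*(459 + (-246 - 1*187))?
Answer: -6656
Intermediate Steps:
-256*(459 + (-246 - 1*187)) = -256*(459 + (-246 - 187)) = -256*(459 - 433) = -256*26 = -6656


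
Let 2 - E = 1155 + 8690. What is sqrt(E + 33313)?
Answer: sqrt(23470) ≈ 153.20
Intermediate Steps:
E = -9843 (E = 2 - (1155 + 8690) = 2 - 1*9845 = 2 - 9845 = -9843)
sqrt(E + 33313) = sqrt(-9843 + 33313) = sqrt(23470)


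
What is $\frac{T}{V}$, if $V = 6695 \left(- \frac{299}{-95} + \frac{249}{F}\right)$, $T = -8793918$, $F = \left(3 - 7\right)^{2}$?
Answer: $- \frac{2673351072}{38079821} \approx -70.204$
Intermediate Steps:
$F = 16$ ($F = \left(-4\right)^{2} = 16$)
$V = \frac{38079821}{304}$ ($V = 6695 \left(- \frac{299}{-95} + \frac{249}{16}\right) = 6695 \left(\left(-299\right) \left(- \frac{1}{95}\right) + 249 \cdot \frac{1}{16}\right) = 6695 \left(\frac{299}{95} + \frac{249}{16}\right) = 6695 \cdot \frac{28439}{1520} = \frac{38079821}{304} \approx 1.2526 \cdot 10^{5}$)
$\frac{T}{V} = - \frac{8793918}{\frac{38079821}{304}} = \left(-8793918\right) \frac{304}{38079821} = - \frac{2673351072}{38079821}$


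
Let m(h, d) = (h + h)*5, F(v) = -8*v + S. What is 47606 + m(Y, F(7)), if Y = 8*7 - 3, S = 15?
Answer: 48136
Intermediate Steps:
F(v) = 15 - 8*v (F(v) = -8*v + 15 = 15 - 8*v)
Y = 53 (Y = 56 - 3 = 53)
m(h, d) = 10*h (m(h, d) = (2*h)*5 = 10*h)
47606 + m(Y, F(7)) = 47606 + 10*53 = 47606 + 530 = 48136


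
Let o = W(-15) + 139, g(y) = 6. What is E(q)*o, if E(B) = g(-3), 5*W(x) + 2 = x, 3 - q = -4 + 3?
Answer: 4068/5 ≈ 813.60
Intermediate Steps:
q = 4 (q = 3 - (-4 + 3) = 3 - 1*(-1) = 3 + 1 = 4)
W(x) = -⅖ + x/5
E(B) = 6
o = 678/5 (o = (-⅖ + (⅕)*(-15)) + 139 = (-⅖ - 3) + 139 = -17/5 + 139 = 678/5 ≈ 135.60)
E(q)*o = 6*(678/5) = 4068/5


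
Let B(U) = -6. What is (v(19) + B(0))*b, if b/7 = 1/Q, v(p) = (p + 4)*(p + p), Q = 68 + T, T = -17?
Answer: 6076/51 ≈ 119.14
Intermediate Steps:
Q = 51 (Q = 68 - 17 = 51)
v(p) = 2*p*(4 + p) (v(p) = (4 + p)*(2*p) = 2*p*(4 + p))
b = 7/51 ≈ 0.13725
(v(19) + B(0))*b = (2*19*(4 + 19) - 6)*(7/51) = (2*19*23 - 6)*(7/51) = (874 - 6)*(7/51) = 868*(7/51) = 6076/51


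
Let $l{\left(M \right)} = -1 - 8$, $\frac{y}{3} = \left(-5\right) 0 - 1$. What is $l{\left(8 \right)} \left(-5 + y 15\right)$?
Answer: $450$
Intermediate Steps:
$y = -3$ ($y = 3 \left(\left(-5\right) 0 - 1\right) = 3 \left(0 - 1\right) = 3 \left(-1\right) = -3$)
$l{\left(M \right)} = -9$
$l{\left(8 \right)} \left(-5 + y 15\right) = - 9 \left(-5 - 45\right) = \left(-9\right) \left(-50\right) = 450$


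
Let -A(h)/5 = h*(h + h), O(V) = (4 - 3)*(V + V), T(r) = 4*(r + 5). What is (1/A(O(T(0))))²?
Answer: 1/256000000 ≈ 3.9063e-9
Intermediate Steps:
T(r) = 20 + 4*r (T(r) = 4*(5 + r) = 20 + 4*r)
O(V) = 2*V (O(V) = 1*(2*V) = 2*V)
A(h) = -10*h² (A(h) = -5*h*(h + h) = -5*h*2*h = -10*h²)
(1/A(O(T(0))))² = (1/(-10*4*(20 + 4*0)²))² = (1/(-10*4*(20 + 0)²))² = (1/(-10*(2*20)²))² = (1/(-10*40²))² = (1/(-10*1600))² = (1/(-16000))² = (-1/16000)² = 1/256000000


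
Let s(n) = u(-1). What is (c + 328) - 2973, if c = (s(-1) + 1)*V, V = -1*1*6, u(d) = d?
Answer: -2645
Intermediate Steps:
V = -6 (V = -1*6 = -6)
s(n) = -1
c = 0 (c = (-1 + 1)*(-6) = 0*(-6) = 0)
(c + 328) - 2973 = (0 + 328) - 2973 = 328 - 2973 = -2645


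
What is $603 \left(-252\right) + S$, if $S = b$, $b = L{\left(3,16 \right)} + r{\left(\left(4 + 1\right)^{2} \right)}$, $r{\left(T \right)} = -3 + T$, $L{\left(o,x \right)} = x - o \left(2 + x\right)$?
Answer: $-151972$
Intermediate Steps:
$L{\left(o,x \right)} = x - o \left(2 + x\right)$
$b = -16$ ($b = \left(16 - 6 - 3 \cdot 16\right) - \left(3 - \left(4 + 1\right)^{2}\right) = \left(16 - 6 - 48\right) - \left(3 - 5^{2}\right) = -38 + \left(-3 + 25\right) = -38 + 22 = -16$)
$S = -16$
$603 \left(-252\right) + S = 603 \left(-252\right) - 16 = -151956 - 16 = -151972$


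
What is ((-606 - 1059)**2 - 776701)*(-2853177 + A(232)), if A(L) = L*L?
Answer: -5586176095972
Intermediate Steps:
A(L) = L**2
((-606 - 1059)**2 - 776701)*(-2853177 + A(232)) = ((-606 - 1059)**2 - 776701)*(-2853177 + 232**2) = ((-1665)**2 - 776701)*(-2853177 + 53824) = (2772225 - 776701)*(-2799353) = 1995524*(-2799353) = -5586176095972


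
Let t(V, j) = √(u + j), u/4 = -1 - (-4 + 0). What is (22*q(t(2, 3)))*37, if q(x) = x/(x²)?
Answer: 814*√15/15 ≈ 210.17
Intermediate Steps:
u = 12 (u = 4*(-1 - (-4 + 0)) = 4*(-1 - 1*(-4)) = 4*(-1 + 4) = 4*3 = 12)
t(V, j) = √(12 + j)
q(x) = 1/x (q(x) = x/x² = 1/x)
(22*q(t(2, 3)))*37 = (22/(√(12 + 3)))*37 = (22/(√15))*37 = (22*(√15/15))*37 = (22*√15/15)*37 = 814*√15/15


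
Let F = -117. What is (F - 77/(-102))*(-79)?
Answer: 936703/102 ≈ 9183.4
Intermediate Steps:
(F - 77/(-102))*(-79) = (-117 - 77/(-102))*(-79) = (-117 - 77*(-1/102))*(-79) = (-117 + 77/102)*(-79) = -11857/102*(-79) = 936703/102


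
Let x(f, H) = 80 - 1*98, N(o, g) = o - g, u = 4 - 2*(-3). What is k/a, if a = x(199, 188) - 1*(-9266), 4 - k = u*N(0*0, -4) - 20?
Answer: -1/578 ≈ -0.0017301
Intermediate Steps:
u = 10 (u = 4 + 6 = 10)
x(f, H) = -18 (x(f, H) = 80 - 98 = -18)
k = -16 (k = 4 - (10*(0*0 - 1*(-4)) - 20) = 4 - (10*(0 + 4) - 20) = 4 - (10*4 - 20) = 4 - (40 - 20) = 4 - 1*20 = 4 - 20 = -16)
a = 9248 (a = -18 - 1*(-9266) = -18 + 9266 = 9248)
k/a = -16/9248 = -16*1/9248 = -1/578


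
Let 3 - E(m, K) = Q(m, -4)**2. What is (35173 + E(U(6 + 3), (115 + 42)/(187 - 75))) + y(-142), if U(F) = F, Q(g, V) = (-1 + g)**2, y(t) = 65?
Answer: 31145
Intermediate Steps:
E(m, K) = 3 - (-1 + m)**4 (E(m, K) = 3 - ((-1 + m)**2)**2 = 3 - (-1 + m)**4)
(35173 + E(U(6 + 3), (115 + 42)/(187 - 75))) + y(-142) = (35173 + (3 - (-1 + (6 + 3))**4)) + 65 = (35173 + (3 - (-1 + 9)**4)) + 65 = (35173 + (3 - 1*8**4)) + 65 = (35173 + (3 - 1*4096)) + 65 = (35173 + (3 - 4096)) + 65 = (35173 - 4093) + 65 = 31080 + 65 = 31145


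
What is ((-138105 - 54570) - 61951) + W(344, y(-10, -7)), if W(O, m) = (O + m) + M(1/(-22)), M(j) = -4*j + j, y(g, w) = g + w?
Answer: -5594575/22 ≈ -2.5430e+5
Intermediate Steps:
M(j) = -3*j
W(O, m) = 3/22 + O + m (W(O, m) = (O + m) - 3/(-22) = (O + m) - 3*(-1/22) = (O + m) + 3/22 = 3/22 + O + m)
((-138105 - 54570) - 61951) + W(344, y(-10, -7)) = ((-138105 - 54570) - 61951) + (3/22 + 344 + (-10 - 7)) = (-192675 - 61951) + (3/22 + 344 - 17) = -254626 + 7197/22 = -5594575/22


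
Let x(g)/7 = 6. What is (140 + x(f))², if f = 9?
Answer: 33124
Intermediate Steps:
x(g) = 42 (x(g) = 7*6 = 42)
(140 + x(f))² = (140 + 42)² = 182² = 33124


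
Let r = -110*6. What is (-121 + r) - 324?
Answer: -1105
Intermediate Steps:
r = -660
(-121 + r) - 324 = (-121 - 660) - 324 = -781 - 324 = -1105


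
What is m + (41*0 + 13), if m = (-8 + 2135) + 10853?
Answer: 12993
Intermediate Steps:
m = 12980 (m = 2127 + 10853 = 12980)
m + (41*0 + 13) = 12980 + (41*0 + 13) = 12980 + (0 + 13) = 12980 + 13 = 12993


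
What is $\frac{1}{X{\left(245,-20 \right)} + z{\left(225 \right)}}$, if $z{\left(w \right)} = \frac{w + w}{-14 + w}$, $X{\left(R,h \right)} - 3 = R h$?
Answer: $- \frac{211}{1032817} \approx -0.0002043$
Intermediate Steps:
$X{\left(R,h \right)} = 3 + R h$
$z{\left(w \right)} = \frac{2 w}{-14 + w}$
$\frac{1}{X{\left(245,-20 \right)} + z{\left(225 \right)}} = \frac{1}{\left(3 + 245 \left(-20\right)\right) + 2 \cdot 225 \frac{1}{-14 + 225}} = \frac{1}{\left(3 - 4900\right) + 2 \cdot 225 \cdot \frac{1}{211}} = \frac{1}{-4897 + 2 \cdot 225 \cdot \frac{1}{211}} = \frac{1}{-4897 + \frac{450}{211}} = \frac{1}{- \frac{1032817}{211}} = - \frac{211}{1032817}$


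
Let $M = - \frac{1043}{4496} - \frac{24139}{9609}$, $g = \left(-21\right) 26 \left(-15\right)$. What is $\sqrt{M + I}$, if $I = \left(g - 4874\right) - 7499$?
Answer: $\frac{i \sqrt{488271846505344747}}{10800516} \approx 64.697 i$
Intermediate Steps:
$g = 8190$ ($g = \left(-546\right) \left(-15\right) = 8190$)
$M = - \frac{118551131}{43202064}$ ($M = \left(-1043\right) \frac{1}{4496} - \frac{24139}{9609} = - \frac{1043}{4496} - \frac{24139}{9609} = - \frac{118551131}{43202064} \approx -2.7441$)
$I = -4183$ ($I = \left(8190 - 4874\right) - 7499 = 3316 - 7499 = -4183$)
$\sqrt{M + I} = \sqrt{- \frac{118551131}{43202064} - 4183} = \sqrt{- \frac{180832784843}{43202064}} = \frac{i \sqrt{488271846505344747}}{10800516}$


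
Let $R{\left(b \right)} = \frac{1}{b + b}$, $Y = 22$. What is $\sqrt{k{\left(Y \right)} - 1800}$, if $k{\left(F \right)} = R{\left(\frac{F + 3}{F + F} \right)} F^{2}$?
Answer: $\frac{4 i \sqrt{2147}}{5} \approx 37.069 i$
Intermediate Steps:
$R{\left(b \right)} = \frac{1}{2 b}$
$k{\left(F \right)} = \frac{F^{3}}{3 + F}$ ($k{\left(F \right)} = \frac{1}{2 \frac{F + 3}{F + F}} F^{2} = \frac{1}{2 \frac{3 + F}{2 F}} F^{2} = \frac{2 F \frac{1}{3 + F}}{2} F^{2} = \frac{F}{3 + F} F^{2} = \frac{F^{3}}{3 + F}$)
$\sqrt{k{\left(Y \right)} - 1800} = \sqrt{\frac{22^{3}}{3 + 22} - 1800} = \sqrt{\frac{10648}{25} - 1800} = \sqrt{- \frac{34352}{25}} = \frac{4 i \sqrt{2147}}{5}$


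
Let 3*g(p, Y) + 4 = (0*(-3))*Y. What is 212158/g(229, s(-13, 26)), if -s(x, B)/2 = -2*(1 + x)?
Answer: -318237/2 ≈ -1.5912e+5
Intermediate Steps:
s(x, B) = 4 + 4*x (s(x, B) = -(-4)*(1 + x) = -2*(-2 - 2*x) = 4 + 4*x)
g(p, Y) = -4/3 (g(p, Y) = -4/3 + ((0*(-3))*Y)/3 = -4/3 + (0*Y)/3 = -4/3 + (1/3)*0 = -4/3 + 0 = -4/3)
212158/g(229, s(-13, 26)) = 212158/(-4/3) = 212158*(-3/4) = -318237/2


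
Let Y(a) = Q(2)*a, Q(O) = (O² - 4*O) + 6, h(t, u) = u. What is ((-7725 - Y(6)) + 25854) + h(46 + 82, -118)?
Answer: 17999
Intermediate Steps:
Q(O) = 6 + O² - 4*O
Y(a) = 2*a (Y(a) = (6 + 2² - 4*2)*a = (6 + 4 - 8)*a = 2*a)
((-7725 - Y(6)) + 25854) + h(46 + 82, -118) = ((-7725 - 2*6) + 25854) - 118 = ((-7725 - 1*12) + 25854) - 118 = ((-7725 - 12) + 25854) - 118 = (-7737 + 25854) - 118 = 18117 - 118 = 17999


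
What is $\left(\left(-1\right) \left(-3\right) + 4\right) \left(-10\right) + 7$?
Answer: $-63$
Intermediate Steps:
$\left(\left(-1\right) \left(-3\right) + 4\right) \left(-10\right) + 7 = \left(3 + 4\right) \left(-10\right) + 7 = 7 \left(-10\right) + 7 = -70 + 7 = -63$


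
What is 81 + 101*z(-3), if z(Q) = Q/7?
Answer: 264/7 ≈ 37.714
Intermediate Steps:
z(Q) = Q/7 (z(Q) = Q*(1/7) = Q/7)
81 + 101*z(-3) = 81 + 101*((1/7)*(-3)) = 81 + 101*(-3/7) = 81 - 303/7 = 264/7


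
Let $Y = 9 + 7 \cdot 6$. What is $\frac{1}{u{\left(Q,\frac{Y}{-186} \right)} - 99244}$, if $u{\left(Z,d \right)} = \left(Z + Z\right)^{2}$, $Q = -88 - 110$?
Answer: $\frac{1}{57572} \approx 1.737 \cdot 10^{-5}$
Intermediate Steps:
$Q = -198$ ($Q = -88 - 110 = -198$)
$Y = 51$ ($Y = 9 + 42 = 51$)
$u{\left(Z,d \right)} = 4 Z^{2}$ ($u{\left(Z,d \right)} = \left(2 Z\right)^{2} = 4 Z^{2}$)
$\frac{1}{u{\left(Q,\frac{Y}{-186} \right)} - 99244} = \frac{1}{4 \left(-198\right)^{2} - 99244} = \frac{1}{4 \cdot 39204 - 99244} = \frac{1}{156816 - 99244} = \frac{1}{57572}$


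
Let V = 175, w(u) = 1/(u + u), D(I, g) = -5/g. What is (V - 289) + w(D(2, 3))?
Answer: -1143/10 ≈ -114.30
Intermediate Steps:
w(u) = 1/(2*u)
(V - 289) + w(D(2, 3)) = (175 - 289) + 1/(2*((-5/3))) = -114 + 1/(2*((-5*1/3))) = -114 + 1/(2*(-5/3)) = -114 + (1/2)*(-3/5) = -114 - 3/10 = -1143/10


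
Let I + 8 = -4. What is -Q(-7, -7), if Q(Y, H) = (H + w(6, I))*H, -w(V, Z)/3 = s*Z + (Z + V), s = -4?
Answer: -931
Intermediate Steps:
I = -12 (I = -8 - 4 = -12)
w(V, Z) = -3*V + 9*Z (w(V, Z) = -3*(-4*Z + (Z + V)) = -3*(-4*Z + (V + Z)) = -3*(V - 3*Z) = -3*V + 9*Z)
Q(Y, H) = H*(-126 + H) (Q(Y, H) = (H + (-3*6 + 9*(-12)))*H = (H + (-18 - 108))*H = (H - 126)*H = (-126 + H)*H = H*(-126 + H))
-Q(-7, -7) = -(-7)*(-126 - 7) = -(-7)*(-133) = -1*931 = -931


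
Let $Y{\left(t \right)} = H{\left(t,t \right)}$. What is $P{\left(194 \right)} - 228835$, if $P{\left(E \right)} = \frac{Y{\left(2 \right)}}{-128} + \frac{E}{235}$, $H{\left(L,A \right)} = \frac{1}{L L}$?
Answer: $- \frac{27533328107}{120320} \approx -2.2883 \cdot 10^{5}$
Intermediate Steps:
$H{\left(L,A \right)} = \frac{1}{L^{2}}$
$Y{\left(t \right)} = \frac{1}{t^{2}}$
$P{\left(E \right)} = - \frac{1}{512} + \frac{E}{235}$ ($P{\left(E \right)} = \frac{1}{4 \left(-128\right)} + \frac{E}{235} = \frac{1}{4} \left(- \frac{1}{128}\right) + E \frac{1}{235} = - \frac{1}{512} + \frac{E}{235}$)
$P{\left(194 \right)} - 228835 = \left(- \frac{1}{512} + \frac{1}{235} \cdot 194\right) - 228835 = \left(- \frac{1}{512} + \frac{194}{235}\right) - 228835 = \frac{99093}{120320} - 228835 = - \frac{27533328107}{120320}$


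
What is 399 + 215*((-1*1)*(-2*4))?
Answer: 2119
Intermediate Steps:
399 + 215*((-1*1)*(-2*4)) = 399 + 215*(-1*(-8)) = 399 + 215*8 = 399 + 1720 = 2119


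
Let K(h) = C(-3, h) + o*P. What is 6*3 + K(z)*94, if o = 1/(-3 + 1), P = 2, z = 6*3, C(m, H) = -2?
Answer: -264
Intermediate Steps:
z = 18
o = -1/2 (o = 1/(-2) = -1/2 ≈ -0.50000)
K(h) = -3 (K(h) = -2 - 1/2*2 = -2 - 1 = -3)
6*3 + K(z)*94 = 6*3 - 3*94 = 18 - 282 = -264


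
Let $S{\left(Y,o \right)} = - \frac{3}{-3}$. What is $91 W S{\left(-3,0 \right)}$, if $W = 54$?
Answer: $4914$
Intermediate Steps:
$S{\left(Y,o \right)} = 1$ ($S{\left(Y,o \right)} = \left(-3\right) \left(- \frac{1}{3}\right) = 1$)
$91 W S{\left(-3,0 \right)} = 91 \cdot 54 \cdot 1 = 4914 \cdot 1 = 4914$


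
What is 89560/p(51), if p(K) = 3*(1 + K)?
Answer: 22390/39 ≈ 574.10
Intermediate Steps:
p(K) = 3 + 3*K
89560/p(51) = 89560/(3 + 3*51) = 89560/(3 + 153) = 89560/156 = 89560*(1/156) = 22390/39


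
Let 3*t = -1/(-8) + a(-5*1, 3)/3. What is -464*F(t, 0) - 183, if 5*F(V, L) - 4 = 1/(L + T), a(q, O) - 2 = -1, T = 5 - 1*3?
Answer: -3003/5 ≈ -600.60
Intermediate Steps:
T = 2 (T = 5 - 3 = 2)
a(q, O) = 1 (a(q, O) = 2 - 1 = 1)
t = 11/72 (t = (-1/(-8) + 1/3)/3 = (-1*(-1/8) + 1*(1/3))/3 = (1/8 + 1/3)/3 = (1/3)*(11/24) = 11/72 ≈ 0.15278)
F(V, L) = 4/5 + 1/(5*(2 + L)) (F(V, L) = 4/5 + 1/(5*(L + 2)) = 4/5 + 1/(5*(2 + L)))
-464*F(t, 0) - 183 = -464*(9 + 4*0)/(5*(2 + 0)) - 183 = -464*(9 + 0)/(5*2) - 183 = -464*9/(5*2) - 183 = -464*9/10 - 183 = -2088/5 - 183 = -3003/5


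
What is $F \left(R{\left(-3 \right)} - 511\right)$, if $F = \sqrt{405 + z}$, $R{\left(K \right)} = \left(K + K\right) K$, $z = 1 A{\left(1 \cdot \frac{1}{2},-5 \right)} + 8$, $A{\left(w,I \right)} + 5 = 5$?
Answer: $- 493 \sqrt{413} \approx -10019.0$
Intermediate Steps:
$A{\left(w,I \right)} = 0$ ($A{\left(w,I \right)} = -5 + 5 = 0$)
$z = 8$ ($z = 1 \cdot 0 + 8 = 0 + 8 = 8$)
$R{\left(K \right)} = 2 K^{2}$ ($R{\left(K \right)} = 2 K K = 2 K^{2}$)
$F = \sqrt{413}$ ($F = \sqrt{405 + 8} = \sqrt{413} \approx 20.322$)
$F \left(R{\left(-3 \right)} - 511\right) = \sqrt{413} \left(2 \left(-3\right)^{2} - 511\right) = \sqrt{413} \left(2 \cdot 9 - 511\right) = \sqrt{413} \left(18 - 511\right) = \sqrt{413} \left(-493\right) = - 493 \sqrt{413}$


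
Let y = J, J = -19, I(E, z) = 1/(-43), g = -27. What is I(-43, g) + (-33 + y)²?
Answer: 116271/43 ≈ 2704.0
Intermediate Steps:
I(E, z) = -1/43
y = -19
I(-43, g) + (-33 + y)² = -1/43 + (-33 - 19)² = -1/43 + (-52)² = -1/43 + 2704 = 116271/43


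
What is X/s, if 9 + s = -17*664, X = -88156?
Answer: 88156/11297 ≈ 7.8035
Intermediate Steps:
s = -11297 (s = -9 - 17*664 = -9 - 11288 = -11297)
X/s = -88156/(-11297) = -88156*(-1/11297) = 88156/11297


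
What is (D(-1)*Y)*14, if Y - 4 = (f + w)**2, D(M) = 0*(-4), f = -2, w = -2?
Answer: 0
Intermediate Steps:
D(M) = 0
Y = 20 (Y = 4 + (-2 - 2)**2 = 4 + (-4)**2 = 4 + 16 = 20)
(D(-1)*Y)*14 = (0*20)*14 = 0*14 = 0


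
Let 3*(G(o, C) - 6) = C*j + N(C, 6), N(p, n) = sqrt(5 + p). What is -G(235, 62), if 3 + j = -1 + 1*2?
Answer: 106/3 - sqrt(67)/3 ≈ 32.605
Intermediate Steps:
j = -2 (j = -3 + (-1 + 1*2) = -3 + (-1 + 2) = -3 + 1 = -2)
G(o, C) = 6 - 2*C/3 + sqrt(5 + C)/3 (G(o, C) = 6 + (C*(-2) + sqrt(5 + C))/3 = 6 + (-2*C + sqrt(5 + C))/3 = 6 + (sqrt(5 + C) - 2*C)/3 = 6 + (-2*C/3 + sqrt(5 + C)/3) = 6 - 2*C/3 + sqrt(5 + C)/3)
-G(235, 62) = -(6 - 2/3*62 + sqrt(5 + 62)/3) = -(6 - 124/3 + sqrt(67)/3) = -(-106/3 + sqrt(67)/3) = 106/3 - sqrt(67)/3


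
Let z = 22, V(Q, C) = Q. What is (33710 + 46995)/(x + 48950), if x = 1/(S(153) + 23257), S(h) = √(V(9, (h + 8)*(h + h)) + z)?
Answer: 2136783390644131685/1296023134426705301 + 80705*√31/1296023134426705301 ≈ 1.6487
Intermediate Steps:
S(h) = √31 (S(h) = √(9 + 22) = √31)
x = 1/(23257 + √31) (x = 1/(√31 + 23257) = 1/(23257 + √31) ≈ 4.2988e-5)
(33710 + 46995)/(x + 48950) = (33710 + 46995)/((23257/540888018 - √31/540888018) + 48950) = 80705/(26476468504357/540888018 - √31/540888018)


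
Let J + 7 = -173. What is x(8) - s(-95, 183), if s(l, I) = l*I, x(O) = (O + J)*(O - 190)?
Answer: 48689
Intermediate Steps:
J = -180 (J = -7 - 173 = -180)
x(O) = (-190 + O)*(-180 + O) (x(O) = (O - 180)*(O - 190) = (-180 + O)*(-190 + O) = (-190 + O)*(-180 + O))
s(l, I) = I*l
x(8) - s(-95, 183) = (34200 + 8**2 - 370*8) - 183*(-95) = (34200 + 64 - 2960) - 1*(-17385) = 31304 + 17385 = 48689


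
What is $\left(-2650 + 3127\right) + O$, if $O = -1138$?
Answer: $-661$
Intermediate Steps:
$\left(-2650 + 3127\right) + O = \left(-2650 + 3127\right) - 1138 = 477 - 1138 = -661$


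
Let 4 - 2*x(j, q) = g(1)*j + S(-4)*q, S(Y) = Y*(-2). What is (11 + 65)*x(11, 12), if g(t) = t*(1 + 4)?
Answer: -5586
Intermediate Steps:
g(t) = 5*t (g(t) = t*5 = 5*t)
S(Y) = -2*Y
x(j, q) = 2 - 4*q - 5*j/2 (x(j, q) = 2 - ((5*1)*j + (-2*(-4))*q)/2 = 2 - (5*j + 8*q)/2 = 2 + (-4*q - 5*j/2) = 2 - 4*q - 5*j/2)
(11 + 65)*x(11, 12) = (11 + 65)*(2 - 4*12 - 5/2*11) = 76*(2 - 48 - 55/2) = 76*(-147/2) = -5586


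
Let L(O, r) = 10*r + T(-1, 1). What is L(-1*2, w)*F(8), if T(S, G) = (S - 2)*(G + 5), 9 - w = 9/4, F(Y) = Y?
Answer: 396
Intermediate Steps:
w = 27/4 (w = 9 - 9/4 = 27/4 ≈ 6.7500)
T(S, G) = (-2 + S)*(5 + G)
L(O, r) = -18 + 10*r (L(O, r) = 10*r + (-10 - 2*1 + 5*(-1) + 1*(-1)) = 10*r + (-10 - 2 - 5 - 1) = 10*r - 18 = -18 + 10*r)
L(-1*2, w)*F(8) = (-18 + 10*(27/4))*8 = (-18 + 135/2)*8 = (99/2)*8 = 396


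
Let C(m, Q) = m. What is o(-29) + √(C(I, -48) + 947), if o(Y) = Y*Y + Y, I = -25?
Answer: 812 + √922 ≈ 842.36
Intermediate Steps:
o(Y) = Y + Y² (o(Y) = Y² + Y = Y + Y²)
o(-29) + √(C(I, -48) + 947) = -29*(1 - 29) + √(-25 + 947) = -29*(-28) + √922 = 812 + √922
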